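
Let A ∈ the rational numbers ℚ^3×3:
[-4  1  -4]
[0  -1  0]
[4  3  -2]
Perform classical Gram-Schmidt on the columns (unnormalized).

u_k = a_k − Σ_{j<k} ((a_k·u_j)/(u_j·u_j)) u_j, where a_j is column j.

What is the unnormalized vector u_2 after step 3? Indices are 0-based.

Step 1: u_0 = a_0 = (-4, 0, 4).
Step 2: u_1 = a_1 − (1/4)·u_0 = (2, -1, 2).
Step 3: u_2 = a_2 − (1/4)·u_0 − (-4/3)·u_1 = (-1/3, -4/3, -1/3).

u_2 = (-1/3, -4/3, -1/3)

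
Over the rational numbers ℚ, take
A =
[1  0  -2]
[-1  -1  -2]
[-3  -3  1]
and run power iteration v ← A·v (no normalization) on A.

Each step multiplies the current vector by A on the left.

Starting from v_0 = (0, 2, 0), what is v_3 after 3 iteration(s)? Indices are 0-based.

v_0 = (0, 2, 0).
v_1 = A·v_0 = (0, -2, -6).
v_2 = A·v_1 = (12, 14, 0).
v_3 = A·v_2 = (12, -26, -78).

v_3 = (12, -26, -78)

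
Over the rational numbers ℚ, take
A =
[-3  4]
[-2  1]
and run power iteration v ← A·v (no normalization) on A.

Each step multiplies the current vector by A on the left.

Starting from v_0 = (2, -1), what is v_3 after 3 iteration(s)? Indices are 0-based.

v_3 = (30, -5)

v_0 = (2, -1).
v_1 = A·v_0 = (-10, -5).
v_2 = A·v_1 = (10, 15).
v_3 = A·v_2 = (30, -5).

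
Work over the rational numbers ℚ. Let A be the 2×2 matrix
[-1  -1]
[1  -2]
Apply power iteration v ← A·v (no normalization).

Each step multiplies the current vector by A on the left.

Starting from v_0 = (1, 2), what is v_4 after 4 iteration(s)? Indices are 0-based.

v_4 = (9, -9)

v_0 = (1, 2).
v_1 = A·v_0 = (-3, -3).
v_2 = A·v_1 = (6, 3).
v_3 = A·v_2 = (-9, 0).
v_4 = A·v_3 = (9, -9).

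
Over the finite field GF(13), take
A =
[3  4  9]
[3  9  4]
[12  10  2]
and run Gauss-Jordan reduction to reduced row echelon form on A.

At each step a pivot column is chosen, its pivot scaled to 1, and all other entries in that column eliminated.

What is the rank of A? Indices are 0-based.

pivot(0,0)=3: scale R0 → (1, 10, 3)
  clear (1,0): R1 −= (3)R0 → (0, 5, 8)
  clear (2,0): R2 −= (12)R0 → (0, 7, 5)
pivot(1,1)=5: scale R1 → (0, 1, 12)
  clear (0,1): R0 −= (10)R1 → (1, 0, 0)
  clear (2,1): R2 −= (7)R1 → (0, 0, 12)
pivot(2,2)=12: scale R2 → (0, 0, 1)
  clear (1,2): R1 −= (12)R2 → (0, 1, 0)

rank = 3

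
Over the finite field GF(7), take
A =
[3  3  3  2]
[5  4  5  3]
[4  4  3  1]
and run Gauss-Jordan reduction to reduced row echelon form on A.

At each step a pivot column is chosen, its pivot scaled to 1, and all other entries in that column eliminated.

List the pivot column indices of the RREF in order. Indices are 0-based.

pivot columns: 0, 1, 2

step 1: normalize row 0 (÷3) = (1, 1, 1, 3)
  row 1: subtract 5×row0 = (0, 6, 0, 2)
  row 2: subtract 4×row0 = (0, 0, 6, 3)
step 2: normalize row 1 (÷6) = (0, 1, 0, 5)
  row 0: subtract 1×row1 = (1, 0, 1, 5)
step 3: normalize row 2 (÷6) = (0, 0, 1, 4)
  row 0: subtract 1×row2 = (1, 0, 0, 1)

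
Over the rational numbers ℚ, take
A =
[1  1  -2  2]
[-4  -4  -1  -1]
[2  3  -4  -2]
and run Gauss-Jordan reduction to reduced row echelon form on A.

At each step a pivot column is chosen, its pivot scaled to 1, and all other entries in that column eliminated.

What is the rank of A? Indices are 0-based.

rank = 3

[1] R0 /= 1  ⇒  (1, 1, -2, 2)
     R1 -= -4·R0  ⇒  (0, 0, -9, 7)
     R2 -= 2·R0  ⇒  (0, 1, 0, -6)
[2] R1 <-> R2
[2] R1 /= 1  ⇒  (0, 1, 0, -6)
     R0 -= 1·R1  ⇒  (1, 0, -2, 8)
[3] R2 /= -9  ⇒  (0, 0, 1, -7/9)
     R0 -= -2·R2  ⇒  (1, 0, 0, 58/9)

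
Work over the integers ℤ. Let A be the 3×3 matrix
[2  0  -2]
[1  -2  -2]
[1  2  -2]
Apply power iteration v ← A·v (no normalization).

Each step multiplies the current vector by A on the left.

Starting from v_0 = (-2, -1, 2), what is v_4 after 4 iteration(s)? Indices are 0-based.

v_4 = (-64, 0, -128)

v_0 = (-2, -1, 2).
v_1 = A·v_0 = (-8, -4, -8).
v_2 = A·v_1 = (0, 16, 0).
v_3 = A·v_2 = (0, -32, 32).
v_4 = A·v_3 = (-64, 0, -128).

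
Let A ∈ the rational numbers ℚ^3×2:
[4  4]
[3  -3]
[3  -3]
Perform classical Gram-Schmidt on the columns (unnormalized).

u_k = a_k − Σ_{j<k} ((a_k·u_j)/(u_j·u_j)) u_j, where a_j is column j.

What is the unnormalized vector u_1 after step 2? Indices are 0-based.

u_1 = (72/17, -48/17, -48/17)

Step 1: u_0 = a_0 = (4, 3, 3).
Step 2: u_1 = a_1 − (-1/17)·u_0 = (72/17, -48/17, -48/17).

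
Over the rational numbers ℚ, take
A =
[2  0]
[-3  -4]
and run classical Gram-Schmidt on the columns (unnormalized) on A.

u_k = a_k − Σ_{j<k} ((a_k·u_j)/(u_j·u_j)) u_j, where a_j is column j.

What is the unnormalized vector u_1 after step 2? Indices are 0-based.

u_1 = (-24/13, -16/13)

Step 1: u_0 = a_0 = (2, -3).
Step 2: u_1 = a_1 − (12/13)·u_0 = (-24/13, -16/13).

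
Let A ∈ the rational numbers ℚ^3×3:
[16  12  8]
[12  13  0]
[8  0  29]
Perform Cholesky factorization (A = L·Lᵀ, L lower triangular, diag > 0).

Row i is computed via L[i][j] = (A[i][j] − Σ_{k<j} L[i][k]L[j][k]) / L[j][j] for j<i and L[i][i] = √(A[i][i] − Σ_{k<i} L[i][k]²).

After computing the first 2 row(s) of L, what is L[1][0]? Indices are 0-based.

Step 1: L[0][0] = √(16) = 4.
  L[1][0] = (12) / L[0][0] = 3.
Step 2: L[1][1] = √(4) = 2.

L[1][0] = 3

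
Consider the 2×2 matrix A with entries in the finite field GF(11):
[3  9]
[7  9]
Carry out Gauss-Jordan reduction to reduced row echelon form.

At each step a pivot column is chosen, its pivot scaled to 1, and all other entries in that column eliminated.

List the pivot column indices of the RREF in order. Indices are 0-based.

pivot(0,0)=3: scale R0 → (1, 3)
  clear (1,0): R1 −= (7)R0 → (0, 10)
pivot(1,1)=10: scale R1 → (0, 1)
  clear (0,1): R0 −= (3)R1 → (1, 0)

pivot columns: 0, 1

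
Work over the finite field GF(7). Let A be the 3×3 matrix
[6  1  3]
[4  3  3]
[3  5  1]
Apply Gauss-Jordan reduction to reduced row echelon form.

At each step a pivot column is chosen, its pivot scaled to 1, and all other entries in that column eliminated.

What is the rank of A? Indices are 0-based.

rank = 3

[1] R0 /= 6  ⇒  (1, 6, 4)
     R1 -= 4·R0  ⇒  (0, 0, 1)
     R2 -= 3·R0  ⇒  (0, 1, 3)
[2] R1 <-> R2
[2] R1 /= 1  ⇒  (0, 1, 3)
     R0 -= 6·R1  ⇒  (1, 0, 0)
[3] R2 /= 1  ⇒  (0, 0, 1)
     R1 -= 3·R2  ⇒  (0, 1, 0)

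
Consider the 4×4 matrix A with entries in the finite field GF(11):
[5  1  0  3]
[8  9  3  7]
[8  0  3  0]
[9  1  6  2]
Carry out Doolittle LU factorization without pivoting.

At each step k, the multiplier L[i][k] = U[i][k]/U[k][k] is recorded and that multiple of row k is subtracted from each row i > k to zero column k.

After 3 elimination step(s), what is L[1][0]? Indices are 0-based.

k=0: U[0][0]=5
  eliminate (1,0): mult=6, new row 1: (0, 3, 3, 0); set L[1][0]=6
  eliminate (2,0): mult=6, new row 2: (0, 5, 3, 4); set L[2][0]=6
  eliminate (3,0): mult=4, new row 3: (0, 8, 6, 1); set L[3][0]=4
k=1: U[1][1]=3
  eliminate (2,1): mult=9, new row 2: (0, 0, 9, 4); set L[2][1]=9
  eliminate (3,1): mult=10, new row 3: (0, 0, 9, 1); set L[3][1]=10
k=2: U[2][2]=9
  eliminate (3,2): mult=1, new row 3: (0, 0, 0, 8); set L[3][2]=1

L[1][0] = 6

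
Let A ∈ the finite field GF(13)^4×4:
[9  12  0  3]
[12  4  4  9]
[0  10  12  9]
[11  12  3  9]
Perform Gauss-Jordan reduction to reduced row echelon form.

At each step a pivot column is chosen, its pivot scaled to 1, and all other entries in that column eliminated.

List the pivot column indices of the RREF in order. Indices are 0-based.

[1] R0 /= 9  ⇒  (1, 10, 0, 9)
     R1 -= 12·R0  ⇒  (0, 1, 4, 5)
     R3 -= 11·R0  ⇒  (0, 6, 3, 1)
[2] R1 /= 1  ⇒  (0, 1, 4, 5)
     R0 -= 10·R1  ⇒  (1, 0, 12, 11)
     R2 -= 10·R1  ⇒  (0, 0, 11, 11)
     R3 -= 6·R1  ⇒  (0, 0, 5, 10)
[3] R2 /= 11  ⇒  (0, 0, 1, 1)
     R0 -= 12·R2  ⇒  (1, 0, 0, 12)
     R1 -= 4·R2  ⇒  (0, 1, 0, 1)
     R3 -= 5·R2  ⇒  (0, 0, 0, 5)
[4] R3 /= 5  ⇒  (0, 0, 0, 1)
     R0 -= 12·R3  ⇒  (1, 0, 0, 0)
     R1 -= 1·R3  ⇒  (0, 1, 0, 0)
     R2 -= 1·R3  ⇒  (0, 0, 1, 0)

pivot columns: 0, 1, 2, 3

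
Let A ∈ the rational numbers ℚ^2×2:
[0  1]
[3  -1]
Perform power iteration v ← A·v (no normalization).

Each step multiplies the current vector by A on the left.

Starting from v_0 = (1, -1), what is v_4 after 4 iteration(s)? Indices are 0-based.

v_4 = (19, -40)

v_0 = (1, -1).
v_1 = A·v_0 = (-1, 4).
v_2 = A·v_1 = (4, -7).
v_3 = A·v_2 = (-7, 19).
v_4 = A·v_3 = (19, -40).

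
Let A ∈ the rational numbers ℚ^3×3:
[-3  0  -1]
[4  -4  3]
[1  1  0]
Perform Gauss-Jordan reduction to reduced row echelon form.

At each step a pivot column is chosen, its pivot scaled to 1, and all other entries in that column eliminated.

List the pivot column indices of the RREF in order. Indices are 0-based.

pivot columns: 0, 1, 2

[1] R0 /= -3  ⇒  (1, 0, 1/3)
     R1 -= 4·R0  ⇒  (0, -4, 5/3)
     R2 -= 1·R0  ⇒  (0, 1, -1/3)
[2] R1 /= -4  ⇒  (0, 1, -5/12)
     R2 -= 1·R1  ⇒  (0, 0, 1/12)
[3] R2 /= 1/12  ⇒  (0, 0, 1)
     R0 -= 1/3·R2  ⇒  (1, 0, 0)
     R1 -= -5/12·R2  ⇒  (0, 1, 0)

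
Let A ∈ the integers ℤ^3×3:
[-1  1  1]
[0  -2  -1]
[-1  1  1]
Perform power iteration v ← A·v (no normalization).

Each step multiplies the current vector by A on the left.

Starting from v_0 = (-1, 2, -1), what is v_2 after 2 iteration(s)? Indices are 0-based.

v_2 = (-3, 4, -3)

v_0 = (-1, 2, -1).
v_1 = A·v_0 = (2, -3, 2).
v_2 = A·v_1 = (-3, 4, -3).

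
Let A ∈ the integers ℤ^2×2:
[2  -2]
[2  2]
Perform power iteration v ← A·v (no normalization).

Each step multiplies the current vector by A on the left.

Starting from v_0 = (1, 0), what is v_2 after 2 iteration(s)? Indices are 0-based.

v_0 = (1, 0).
v_1 = A·v_0 = (2, 2).
v_2 = A·v_1 = (0, 8).

v_2 = (0, 8)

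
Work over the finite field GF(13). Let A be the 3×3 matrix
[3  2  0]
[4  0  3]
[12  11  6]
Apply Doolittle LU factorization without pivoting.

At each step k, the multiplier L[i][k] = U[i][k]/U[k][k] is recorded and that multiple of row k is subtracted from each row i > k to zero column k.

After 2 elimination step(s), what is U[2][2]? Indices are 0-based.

U[2][2] = 11

Step 1: pivot at (0,0) is 3.
  row1 ← row1 − (10)·row0  ⇒  L[1][0]=10, U row1=(0, 6, 3)
  row2 ← row2 − (4)·row0  ⇒  L[2][0]=4, U row2=(0, 3, 6)
Step 2: pivot at (1,1) is 6.
  row2 ← row2 − (7)·row1  ⇒  L[2][1]=7, U row2=(0, 0, 11)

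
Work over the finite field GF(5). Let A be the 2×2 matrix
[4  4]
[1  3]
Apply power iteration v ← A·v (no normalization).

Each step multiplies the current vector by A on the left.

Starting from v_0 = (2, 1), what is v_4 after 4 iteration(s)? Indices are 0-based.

v_4 = (1, 2)

v_0 = (2, 1).
v_1 = A·v_0 = (2, 0).
v_2 = A·v_1 = (3, 2).
v_3 = A·v_2 = (0, 4).
v_4 = A·v_3 = (1, 2).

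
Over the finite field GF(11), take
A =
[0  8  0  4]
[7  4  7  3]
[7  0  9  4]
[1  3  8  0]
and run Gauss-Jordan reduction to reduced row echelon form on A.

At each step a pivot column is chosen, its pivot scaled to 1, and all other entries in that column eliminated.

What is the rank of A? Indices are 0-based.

pivot(0,0): swap R0↔R1
pivot(0,0)=7: scale R0 → (1, 10, 1, 2)
  clear (2,0): R2 −= (7)R0 → (0, 7, 2, 1)
  clear (3,0): R3 −= (1)R0 → (0, 4, 7, 9)
pivot(1,1)=8: scale R1 → (0, 1, 0, 6)
  clear (0,1): R0 −= (10)R1 → (1, 0, 1, 8)
  clear (2,1): R2 −= (7)R1 → (0, 0, 2, 3)
  clear (3,1): R3 −= (4)R1 → (0, 0, 7, 7)
pivot(2,2)=2: scale R2 → (0, 0, 1, 7)
  clear (0,2): R0 −= (1)R2 → (1, 0, 0, 1)
  clear (3,2): R3 −= (7)R2 → (0, 0, 0, 2)
pivot(3,3)=2: scale R3 → (0, 0, 0, 1)
  clear (0,3): R0 −= (1)R3 → (1, 0, 0, 0)
  clear (1,3): R1 −= (6)R3 → (0, 1, 0, 0)
  clear (2,3): R2 −= (7)R3 → (0, 0, 1, 0)

rank = 4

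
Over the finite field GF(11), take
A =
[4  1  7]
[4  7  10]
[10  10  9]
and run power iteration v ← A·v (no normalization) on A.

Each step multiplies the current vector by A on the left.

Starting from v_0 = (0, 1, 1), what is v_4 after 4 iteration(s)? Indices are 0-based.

v_0 = (0, 1, 1).
v_1 = A·v_0 = (8, 6, 8).
v_2 = A·v_1 = (6, 0, 3).
v_3 = A·v_2 = (1, 10, 10).
v_4 = A·v_3 = (7, 9, 2).

v_4 = (7, 9, 2)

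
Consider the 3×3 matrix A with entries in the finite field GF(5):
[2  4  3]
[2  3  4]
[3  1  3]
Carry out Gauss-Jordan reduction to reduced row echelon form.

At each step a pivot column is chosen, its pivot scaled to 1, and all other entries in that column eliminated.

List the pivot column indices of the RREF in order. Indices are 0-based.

pivot columns: 0, 1, 2

step 1: normalize row 0 (÷2) = (1, 2, 4)
  row 1: subtract 2×row0 = (0, 4, 1)
  row 2: subtract 3×row0 = (0, 0, 1)
step 2: normalize row 1 (÷4) = (0, 1, 4)
  row 0: subtract 2×row1 = (1, 0, 1)
step 3: normalize row 2 (÷1) = (0, 0, 1)
  row 0: subtract 1×row2 = (1, 0, 0)
  row 1: subtract 4×row2 = (0, 1, 0)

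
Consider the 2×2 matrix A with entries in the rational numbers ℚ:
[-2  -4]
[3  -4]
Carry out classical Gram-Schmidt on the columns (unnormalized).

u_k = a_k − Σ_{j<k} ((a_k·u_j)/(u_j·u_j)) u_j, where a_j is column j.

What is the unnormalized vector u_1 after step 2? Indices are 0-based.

Step 1: u_0 = a_0 = (-2, 3).
Step 2: u_1 = a_1 − (-4/13)·u_0 = (-60/13, -40/13).

u_1 = (-60/13, -40/13)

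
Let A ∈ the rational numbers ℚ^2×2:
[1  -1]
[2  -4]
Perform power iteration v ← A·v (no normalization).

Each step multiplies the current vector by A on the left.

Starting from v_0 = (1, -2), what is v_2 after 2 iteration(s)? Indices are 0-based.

v_2 = (-7, -34)

v_0 = (1, -2).
v_1 = A·v_0 = (3, 10).
v_2 = A·v_1 = (-7, -34).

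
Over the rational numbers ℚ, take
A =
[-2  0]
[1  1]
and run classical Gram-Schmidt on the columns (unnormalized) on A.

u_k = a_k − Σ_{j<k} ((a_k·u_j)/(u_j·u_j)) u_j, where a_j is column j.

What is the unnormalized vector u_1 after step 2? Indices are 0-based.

Step 1: u_0 = a_0 = (-2, 1).
Step 2: u_1 = a_1 − (1/5)·u_0 = (2/5, 4/5).

u_1 = (2/5, 4/5)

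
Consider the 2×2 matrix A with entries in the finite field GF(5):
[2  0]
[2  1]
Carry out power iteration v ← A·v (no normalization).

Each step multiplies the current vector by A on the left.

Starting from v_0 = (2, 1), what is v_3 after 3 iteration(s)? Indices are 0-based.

v_3 = (1, 4)

v_0 = (2, 1).
v_1 = A·v_0 = (4, 0).
v_2 = A·v_1 = (3, 3).
v_3 = A·v_2 = (1, 4).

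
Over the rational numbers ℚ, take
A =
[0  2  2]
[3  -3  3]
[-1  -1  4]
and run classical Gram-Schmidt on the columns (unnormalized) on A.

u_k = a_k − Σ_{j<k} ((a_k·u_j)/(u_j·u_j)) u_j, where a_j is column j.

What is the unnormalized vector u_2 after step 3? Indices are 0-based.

Step 1: u_0 = a_0 = (0, 3, -1).
Step 2: u_1 = a_1 − (-4/5)·u_0 = (2, -3/5, -9/5).
Step 3: u_2 = a_2 − (1/2)·u_0 − (-25/38)·u_1 = (63/19, 21/19, 63/19).

u_2 = (63/19, 21/19, 63/19)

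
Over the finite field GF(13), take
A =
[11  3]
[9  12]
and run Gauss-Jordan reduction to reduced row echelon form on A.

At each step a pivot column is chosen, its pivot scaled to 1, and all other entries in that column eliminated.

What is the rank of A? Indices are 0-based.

pivot(0,0)=11: scale R0 → (1, 5)
  clear (1,0): R1 −= (9)R0 → (0, 6)
pivot(1,1)=6: scale R1 → (0, 1)
  clear (0,1): R0 −= (5)R1 → (1, 0)

rank = 2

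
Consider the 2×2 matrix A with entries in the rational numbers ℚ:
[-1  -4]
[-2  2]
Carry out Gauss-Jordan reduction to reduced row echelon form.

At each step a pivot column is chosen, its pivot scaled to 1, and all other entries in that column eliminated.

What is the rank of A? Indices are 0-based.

pivot(0,0)=-1: scale R0 → (1, 4)
  clear (1,0): R1 −= (-2)R0 → (0, 10)
pivot(1,1)=10: scale R1 → (0, 1)
  clear (0,1): R0 −= (4)R1 → (1, 0)

rank = 2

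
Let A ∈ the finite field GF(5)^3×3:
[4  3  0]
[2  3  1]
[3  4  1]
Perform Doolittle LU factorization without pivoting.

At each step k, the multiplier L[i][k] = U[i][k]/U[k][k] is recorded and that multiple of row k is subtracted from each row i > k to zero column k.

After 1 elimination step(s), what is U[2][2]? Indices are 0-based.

U[2][2] = 1

[col 0] pivot 4
  R1 -= 3*R0 → (0, 4, 1)  (L[1][0] := 3)
  R2 -= 2*R0 → (0, 3, 1)  (L[2][0] := 2)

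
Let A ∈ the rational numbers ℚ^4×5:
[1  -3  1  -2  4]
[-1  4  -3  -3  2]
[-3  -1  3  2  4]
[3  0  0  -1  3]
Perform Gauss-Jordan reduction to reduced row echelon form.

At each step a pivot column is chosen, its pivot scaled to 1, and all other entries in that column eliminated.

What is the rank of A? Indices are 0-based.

step 1: normalize row 0 (÷1) = (1, -3, 1, -2, 4)
  row 1: subtract -1×row0 = (0, 1, -2, -5, 6)
  row 2: subtract -3×row0 = (0, -10, 6, -4, 16)
  row 3: subtract 3×row0 = (0, 9, -3, 5, -9)
step 2: normalize row 1 (÷1) = (0, 1, -2, -5, 6)
  row 0: subtract -3×row1 = (1, 0, -5, -17, 22)
  row 2: subtract -10×row1 = (0, 0, -14, -54, 76)
  row 3: subtract 9×row1 = (0, 0, 15, 50, -63)
step 3: normalize row 2 (÷-14) = (0, 0, 1, 27/7, -38/7)
  row 0: subtract -5×row2 = (1, 0, 0, 16/7, -36/7)
  row 1: subtract -2×row2 = (0, 1, 0, 19/7, -34/7)
  row 3: subtract 15×row2 = (0, 0, 0, -55/7, 129/7)
step 4: normalize row 3 (÷-55/7) = (0, 0, 0, 1, -129/55)
  row 0: subtract 16/7×row3 = (1, 0, 0, 0, 12/55)
  row 1: subtract 19/7×row3 = (0, 1, 0, 0, 83/55)
  row 2: subtract 27/7×row3 = (0, 0, 1, 0, 199/55)

rank = 4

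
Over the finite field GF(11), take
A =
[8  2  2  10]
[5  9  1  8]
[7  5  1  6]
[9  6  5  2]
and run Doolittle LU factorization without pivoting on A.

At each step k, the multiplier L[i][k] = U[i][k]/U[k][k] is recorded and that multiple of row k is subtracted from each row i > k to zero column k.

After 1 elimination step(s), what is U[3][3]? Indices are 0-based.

k=0: U[0][0]=8
  eliminate (1,0): mult=2, new row 1: (0, 5, 8, 10); set L[1][0]=2
  eliminate (2,0): mult=5, new row 2: (0, 6, 2, 0); set L[2][0]=5
  eliminate (3,0): mult=8, new row 3: (0, 1, 0, 10); set L[3][0]=8

U[3][3] = 10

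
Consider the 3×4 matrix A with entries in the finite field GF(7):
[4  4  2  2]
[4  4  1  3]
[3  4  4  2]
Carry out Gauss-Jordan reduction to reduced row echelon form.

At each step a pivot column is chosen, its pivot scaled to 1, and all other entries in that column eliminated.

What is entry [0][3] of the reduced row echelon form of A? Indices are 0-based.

step 1: normalize row 0 (÷4) = (1, 1, 4, 4)
  row 1: subtract 4×row0 = (0, 0, 6, 1)
  row 2: subtract 3×row0 = (0, 1, 6, 4)
step 2: exchange rows 1,2
step 2: normalize row 1 (÷1) = (0, 1, 6, 4)
  row 0: subtract 1×row1 = (1, 0, 5, 0)
step 3: normalize row 2 (÷6) = (0, 0, 1, 6)
  row 0: subtract 5×row2 = (1, 0, 0, 5)
  row 1: subtract 6×row2 = (0, 1, 0, 3)

M[0][3] = 5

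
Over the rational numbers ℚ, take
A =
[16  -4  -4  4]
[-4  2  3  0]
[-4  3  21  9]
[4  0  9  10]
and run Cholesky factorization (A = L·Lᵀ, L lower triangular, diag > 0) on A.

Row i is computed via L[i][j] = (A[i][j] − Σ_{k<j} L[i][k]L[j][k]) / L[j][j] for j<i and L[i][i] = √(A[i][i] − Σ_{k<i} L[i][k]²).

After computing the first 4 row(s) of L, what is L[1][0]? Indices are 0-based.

L[1][0] = -1

Step 1: L[0][0] = √(16) = 4.
  L[1][0] = (-4) / L[0][0] = -1.
Step 2: L[1][1] = √(1) = 1.
  L[2][0] = (-4) / L[0][0] = -1.
  L[2][1] = (2) / L[1][1] = 2.
Step 3: L[2][2] = √(16) = 4.
  L[3][0] = (4) / L[0][0] = 1.
  L[3][1] = (1) / L[1][1] = 1.
  L[3][2] = (8) / L[2][2] = 2.
Step 4: L[3][3] = √(4) = 2.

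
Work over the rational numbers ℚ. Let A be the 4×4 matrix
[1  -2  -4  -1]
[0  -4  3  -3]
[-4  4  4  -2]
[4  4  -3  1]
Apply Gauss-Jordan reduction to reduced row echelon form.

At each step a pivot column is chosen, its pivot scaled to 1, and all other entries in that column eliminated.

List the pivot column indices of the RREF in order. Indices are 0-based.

pivot columns: 0, 1, 2, 3

[1] R0 /= 1  ⇒  (1, -2, -4, -1)
     R2 -= -4·R0  ⇒  (0, -4, -12, -6)
     R3 -= 4·R0  ⇒  (0, 12, 13, 5)
[2] R1 /= -4  ⇒  (0, 1, -3/4, 3/4)
     R0 -= -2·R1  ⇒  (1, 0, -11/2, 1/2)
     R2 -= -4·R1  ⇒  (0, 0, -15, -3)
     R3 -= 12·R1  ⇒  (0, 0, 22, -4)
[3] R2 /= -15  ⇒  (0, 0, 1, 1/5)
     R0 -= -11/2·R2  ⇒  (1, 0, 0, 8/5)
     R1 -= -3/4·R2  ⇒  (0, 1, 0, 9/10)
     R3 -= 22·R2  ⇒  (0, 0, 0, -42/5)
[4] R3 /= -42/5  ⇒  (0, 0, 0, 1)
     R0 -= 8/5·R3  ⇒  (1, 0, 0, 0)
     R1 -= 9/10·R3  ⇒  (0, 1, 0, 0)
     R2 -= 1/5·R3  ⇒  (0, 0, 1, 0)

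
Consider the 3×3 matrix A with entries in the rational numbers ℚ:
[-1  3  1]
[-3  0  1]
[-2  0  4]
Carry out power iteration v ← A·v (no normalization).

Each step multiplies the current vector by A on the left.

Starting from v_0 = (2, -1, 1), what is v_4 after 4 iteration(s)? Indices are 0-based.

v_4 = (122, -111, 106)

v_0 = (2, -1, 1).
v_1 = A·v_0 = (-4, -5, 0).
v_2 = A·v_1 = (-11, 12, 8).
v_3 = A·v_2 = (55, 41, 54).
v_4 = A·v_3 = (122, -111, 106).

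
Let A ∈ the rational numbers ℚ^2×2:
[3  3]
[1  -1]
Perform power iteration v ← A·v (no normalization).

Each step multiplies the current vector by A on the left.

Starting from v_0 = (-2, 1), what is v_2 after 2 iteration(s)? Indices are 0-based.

v_0 = (-2, 1).
v_1 = A·v_0 = (-3, -3).
v_2 = A·v_1 = (-18, 0).

v_2 = (-18, 0)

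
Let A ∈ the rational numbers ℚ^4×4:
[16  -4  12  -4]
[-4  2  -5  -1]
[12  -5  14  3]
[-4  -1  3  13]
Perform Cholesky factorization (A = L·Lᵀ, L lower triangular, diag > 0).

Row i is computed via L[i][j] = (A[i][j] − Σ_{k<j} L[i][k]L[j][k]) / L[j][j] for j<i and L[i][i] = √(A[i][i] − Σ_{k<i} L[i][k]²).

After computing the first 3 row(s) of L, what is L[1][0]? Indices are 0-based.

Step 1: L[0][0] = √(16) = 4.
  L[1][0] = (-4) / L[0][0] = -1.
Step 2: L[1][1] = √(1) = 1.
  L[2][0] = (12) / L[0][0] = 3.
  L[2][1] = (-2) / L[1][1] = -2.
Step 3: L[2][2] = √(1) = 1.

L[1][0] = -1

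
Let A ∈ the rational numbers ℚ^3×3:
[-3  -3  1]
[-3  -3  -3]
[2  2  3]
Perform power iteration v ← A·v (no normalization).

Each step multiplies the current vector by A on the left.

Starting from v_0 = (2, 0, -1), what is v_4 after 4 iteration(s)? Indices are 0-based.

v_4 = (1007, 747, -433)

v_0 = (2, 0, -1).
v_1 = A·v_0 = (-7, -3, 1).
v_2 = A·v_1 = (31, 27, -17).
v_3 = A·v_2 = (-191, -123, 65).
v_4 = A·v_3 = (1007, 747, -433).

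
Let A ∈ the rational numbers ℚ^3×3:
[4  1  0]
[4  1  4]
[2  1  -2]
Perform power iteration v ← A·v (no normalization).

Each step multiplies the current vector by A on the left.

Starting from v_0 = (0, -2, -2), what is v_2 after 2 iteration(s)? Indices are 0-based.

v_2 = (-18, -10, -18)

v_0 = (0, -2, -2).
v_1 = A·v_0 = (-2, -10, 2).
v_2 = A·v_1 = (-18, -10, -18).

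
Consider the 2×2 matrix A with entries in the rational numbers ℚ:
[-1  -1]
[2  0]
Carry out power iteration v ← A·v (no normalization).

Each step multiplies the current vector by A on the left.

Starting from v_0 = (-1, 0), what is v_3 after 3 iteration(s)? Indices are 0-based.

v_3 = (-3, 2)

v_0 = (-1, 0).
v_1 = A·v_0 = (1, -2).
v_2 = A·v_1 = (1, 2).
v_3 = A·v_2 = (-3, 2).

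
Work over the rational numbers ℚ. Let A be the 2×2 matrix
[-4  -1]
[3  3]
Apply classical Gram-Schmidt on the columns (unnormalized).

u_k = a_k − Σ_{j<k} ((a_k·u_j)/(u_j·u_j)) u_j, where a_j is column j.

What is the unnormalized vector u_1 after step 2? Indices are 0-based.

Step 1: u_0 = a_0 = (-4, 3).
Step 2: u_1 = a_1 − (13/25)·u_0 = (27/25, 36/25).

u_1 = (27/25, 36/25)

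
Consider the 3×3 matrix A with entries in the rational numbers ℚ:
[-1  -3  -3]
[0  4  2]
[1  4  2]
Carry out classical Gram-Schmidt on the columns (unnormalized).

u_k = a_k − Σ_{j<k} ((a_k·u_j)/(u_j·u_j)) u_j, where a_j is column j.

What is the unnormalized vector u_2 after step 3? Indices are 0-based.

u_2 = (-8/11, 2/11, -8/11)

Step 1: u_0 = a_0 = (-1, 0, 1).
Step 2: u_1 = a_1 − (7/2)·u_0 = (1/2, 4, 1/2).
Step 3: u_2 = a_2 − (5/2)·u_0 − (5/11)·u_1 = (-8/11, 2/11, -8/11).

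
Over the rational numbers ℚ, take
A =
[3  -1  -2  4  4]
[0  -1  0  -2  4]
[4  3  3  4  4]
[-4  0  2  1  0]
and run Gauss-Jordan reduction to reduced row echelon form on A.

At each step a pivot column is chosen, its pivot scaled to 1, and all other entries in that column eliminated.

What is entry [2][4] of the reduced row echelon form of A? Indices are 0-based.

M[2][4] = 432/133

[1] R0 /= 3  ⇒  (1, -1/3, -2/3, 4/3, 4/3)
     R2 -= 4·R0  ⇒  (0, 13/3, 17/3, -4/3, -4/3)
     R3 -= -4·R0  ⇒  (0, -4/3, -2/3, 19/3, 16/3)
[2] R1 /= -1  ⇒  (0, 1, 0, 2, -4)
     R0 -= -1/3·R1  ⇒  (1, 0, -2/3, 2, 0)
     R2 -= 13/3·R1  ⇒  (0, 0, 17/3, -10, 16)
     R3 -= -4/3·R1  ⇒  (0, 0, -2/3, 9, 0)
[3] R2 /= 17/3  ⇒  (0, 0, 1, -30/17, 48/17)
     R0 -= -2/3·R2  ⇒  (1, 0, 0, 14/17, 32/17)
     R3 -= -2/3·R2  ⇒  (0, 0, 0, 133/17, 32/17)
[4] R3 /= 133/17  ⇒  (0, 0, 0, 1, 32/133)
     R0 -= 14/17·R3  ⇒  (1, 0, 0, 0, 32/19)
     R1 -= 2·R3  ⇒  (0, 1, 0, 0, -596/133)
     R2 -= -30/17·R3  ⇒  (0, 0, 1, 0, 432/133)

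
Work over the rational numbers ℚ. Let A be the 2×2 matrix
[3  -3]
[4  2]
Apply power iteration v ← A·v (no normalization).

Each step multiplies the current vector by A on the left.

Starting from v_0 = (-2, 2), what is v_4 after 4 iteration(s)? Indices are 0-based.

v_4 = (912, -32)

v_0 = (-2, 2).
v_1 = A·v_0 = (-12, -4).
v_2 = A·v_1 = (-24, -56).
v_3 = A·v_2 = (96, -208).
v_4 = A·v_3 = (912, -32).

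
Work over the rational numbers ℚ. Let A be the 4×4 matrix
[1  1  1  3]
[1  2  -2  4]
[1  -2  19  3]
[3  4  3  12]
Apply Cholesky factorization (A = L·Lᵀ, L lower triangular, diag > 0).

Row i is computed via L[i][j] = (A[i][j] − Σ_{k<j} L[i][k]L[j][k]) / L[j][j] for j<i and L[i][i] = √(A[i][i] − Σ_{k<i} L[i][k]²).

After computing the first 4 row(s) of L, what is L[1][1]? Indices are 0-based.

Step 1: L[0][0] = √(1) = 1.
  L[1][0] = (1) / L[0][0] = 1.
Step 2: L[1][1] = √(1) = 1.
  L[2][0] = (1) / L[0][0] = 1.
  L[2][1] = (-3) / L[1][1] = -3.
Step 3: L[2][2] = √(9) = 3.
  L[3][0] = (3) / L[0][0] = 3.
  L[3][1] = (1) / L[1][1] = 1.
  L[3][2] = (3) / L[2][2] = 1.
Step 4: L[3][3] = √(1) = 1.

L[1][1] = 1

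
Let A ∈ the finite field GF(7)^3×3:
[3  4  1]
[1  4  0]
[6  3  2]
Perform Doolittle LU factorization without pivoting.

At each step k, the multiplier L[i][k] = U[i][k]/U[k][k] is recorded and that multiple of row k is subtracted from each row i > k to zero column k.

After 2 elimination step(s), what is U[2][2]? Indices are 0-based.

U[2][2] = 2

Step 1: pivot at (0,0) is 3.
  row1 ← row1 − (5)·row0  ⇒  L[1][0]=5, U row1=(0, 5, 2)
  row2 ← row2 − (2)·row0  ⇒  L[2][0]=2, U row2=(0, 2, 0)
Step 2: pivot at (1,1) is 5.
  row2 ← row2 − (6)·row1  ⇒  L[2][1]=6, U row2=(0, 0, 2)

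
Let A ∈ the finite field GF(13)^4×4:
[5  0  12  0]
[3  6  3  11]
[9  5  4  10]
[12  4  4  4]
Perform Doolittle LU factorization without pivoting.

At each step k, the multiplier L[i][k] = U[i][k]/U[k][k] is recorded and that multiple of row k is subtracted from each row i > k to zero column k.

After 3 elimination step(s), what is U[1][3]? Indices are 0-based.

U[1][3] = 11

Step 1: pivot at (0,0) is 5.
  row1 ← row1 − (11)·row0  ⇒  L[1][0]=11, U row1=(0, 6, 1, 11)
  row2 ← row2 − (7)·row0  ⇒  L[2][0]=7, U row2=(0, 5, 11, 10)
  row3 ← row3 − (5)·row0  ⇒  L[3][0]=5, U row3=(0, 4, 9, 4)
Step 2: pivot at (1,1) is 6.
  row2 ← row2 − (3)·row1  ⇒  L[2][1]=3, U row2=(0, 0, 8, 3)
  row3 ← row3 − (5)·row1  ⇒  L[3][1]=5, U row3=(0, 0, 4, 1)
Step 3: pivot at (2,2) is 8.
  row3 ← row3 − (7)·row2  ⇒  L[3][2]=7, U row3=(0, 0, 0, 6)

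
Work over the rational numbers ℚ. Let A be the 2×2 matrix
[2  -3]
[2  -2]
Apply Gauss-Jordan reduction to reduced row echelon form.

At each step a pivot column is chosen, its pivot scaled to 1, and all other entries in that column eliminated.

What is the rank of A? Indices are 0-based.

[1] R0 /= 2  ⇒  (1, -3/2)
     R1 -= 2·R0  ⇒  (0, 1)
[2] R1 /= 1  ⇒  (0, 1)
     R0 -= -3/2·R1  ⇒  (1, 0)

rank = 2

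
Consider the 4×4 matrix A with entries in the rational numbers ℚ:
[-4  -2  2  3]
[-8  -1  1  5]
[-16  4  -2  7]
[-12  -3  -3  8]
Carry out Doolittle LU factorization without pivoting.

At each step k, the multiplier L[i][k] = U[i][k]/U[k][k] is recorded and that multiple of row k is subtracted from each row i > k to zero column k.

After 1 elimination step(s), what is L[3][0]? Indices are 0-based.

Step 1: pivot at (0,0) is -4.
  row1 ← row1 − (2)·row0  ⇒  L[1][0]=2, U row1=(0, 3, -3, -1)
  row2 ← row2 − (4)·row0  ⇒  L[2][0]=4, U row2=(0, 12, -10, -5)
  row3 ← row3 − (3)·row0  ⇒  L[3][0]=3, U row3=(0, 3, -9, -1)

L[3][0] = 3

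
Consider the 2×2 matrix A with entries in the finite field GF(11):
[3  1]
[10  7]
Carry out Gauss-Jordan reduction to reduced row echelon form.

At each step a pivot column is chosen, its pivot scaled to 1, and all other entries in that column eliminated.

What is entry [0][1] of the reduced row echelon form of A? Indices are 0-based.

M[0][1] = 4

pivot(0,0)=3: scale R0 → (1, 4)
  clear (1,0): R1 −= (10)R0 → (0, 0)
col 1: no nonzero at/below row 1; advance.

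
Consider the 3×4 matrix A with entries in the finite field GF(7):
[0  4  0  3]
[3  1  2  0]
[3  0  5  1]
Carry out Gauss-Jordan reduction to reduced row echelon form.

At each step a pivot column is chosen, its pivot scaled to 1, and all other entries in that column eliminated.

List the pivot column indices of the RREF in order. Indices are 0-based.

pivot columns: 0, 1, 2

step 1: exchange rows 0,1
step 1: normalize row 0 (÷3) = (1, 5, 3, 0)
  row 2: subtract 3×row0 = (0, 6, 3, 1)
step 2: normalize row 1 (÷4) = (0, 1, 0, 6)
  row 0: subtract 5×row1 = (1, 0, 3, 5)
  row 2: subtract 6×row1 = (0, 0, 3, 0)
step 3: normalize row 2 (÷3) = (0, 0, 1, 0)
  row 0: subtract 3×row2 = (1, 0, 0, 5)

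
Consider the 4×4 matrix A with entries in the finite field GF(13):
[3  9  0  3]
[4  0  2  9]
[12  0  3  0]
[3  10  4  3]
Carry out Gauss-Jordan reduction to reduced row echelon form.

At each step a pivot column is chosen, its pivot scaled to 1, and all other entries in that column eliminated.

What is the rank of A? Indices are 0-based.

rank = 4

step 1: normalize row 0 (÷3) = (1, 3, 0, 1)
  row 1: subtract 4×row0 = (0, 1, 2, 5)
  row 2: subtract 12×row0 = (0, 3, 3, 1)
  row 3: subtract 3×row0 = (0, 1, 4, 0)
step 2: normalize row 1 (÷1) = (0, 1, 2, 5)
  row 0: subtract 3×row1 = (1, 0, 7, 12)
  row 2: subtract 3×row1 = (0, 0, 10, 12)
  row 3: subtract 1×row1 = (0, 0, 2, 8)
step 3: normalize row 2 (÷10) = (0, 0, 1, 9)
  row 0: subtract 7×row2 = (1, 0, 0, 1)
  row 1: subtract 2×row2 = (0, 1, 0, 0)
  row 3: subtract 2×row2 = (0, 0, 0, 3)
step 4: normalize row 3 (÷3) = (0, 0, 0, 1)
  row 0: subtract 1×row3 = (1, 0, 0, 0)
  row 2: subtract 9×row3 = (0, 0, 1, 0)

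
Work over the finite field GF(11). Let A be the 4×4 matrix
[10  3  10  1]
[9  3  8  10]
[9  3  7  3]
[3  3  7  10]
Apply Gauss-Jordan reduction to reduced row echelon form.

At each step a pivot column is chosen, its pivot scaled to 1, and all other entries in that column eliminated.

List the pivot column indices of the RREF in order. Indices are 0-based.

[1] R0 /= 10  ⇒  (1, 8, 1, 10)
     R1 -= 9·R0  ⇒  (0, 8, 10, 8)
     R2 -= 9·R0  ⇒  (0, 8, 9, 1)
     R3 -= 3·R0  ⇒  (0, 1, 4, 2)
[2] R1 /= 8  ⇒  (0, 1, 4, 1)
     R0 -= 8·R1  ⇒  (1, 0, 2, 2)
     R2 -= 8·R1  ⇒  (0, 0, 10, 4)
     R3 -= 1·R1  ⇒  (0, 0, 0, 1)
[3] R2 /= 10  ⇒  (0, 0, 1, 7)
     R0 -= 2·R2  ⇒  (1, 0, 0, 10)
     R1 -= 4·R2  ⇒  (0, 1, 0, 6)
[4] R3 /= 1  ⇒  (0, 0, 0, 1)
     R0 -= 10·R3  ⇒  (1, 0, 0, 0)
     R1 -= 6·R3  ⇒  (0, 1, 0, 0)
     R2 -= 7·R3  ⇒  (0, 0, 1, 0)

pivot columns: 0, 1, 2, 3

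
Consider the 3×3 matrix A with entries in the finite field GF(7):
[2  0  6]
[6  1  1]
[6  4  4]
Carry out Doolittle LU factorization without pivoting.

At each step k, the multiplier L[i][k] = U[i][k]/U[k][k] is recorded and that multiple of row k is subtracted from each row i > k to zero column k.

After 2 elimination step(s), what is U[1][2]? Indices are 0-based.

U[1][2] = 4

k=0: U[0][0]=2
  eliminate (1,0): mult=3, new row 1: (0, 1, 4); set L[1][0]=3
  eliminate (2,0): mult=3, new row 2: (0, 4, 0); set L[2][0]=3
k=1: U[1][1]=1
  eliminate (2,1): mult=4, new row 2: (0, 0, 5); set L[2][1]=4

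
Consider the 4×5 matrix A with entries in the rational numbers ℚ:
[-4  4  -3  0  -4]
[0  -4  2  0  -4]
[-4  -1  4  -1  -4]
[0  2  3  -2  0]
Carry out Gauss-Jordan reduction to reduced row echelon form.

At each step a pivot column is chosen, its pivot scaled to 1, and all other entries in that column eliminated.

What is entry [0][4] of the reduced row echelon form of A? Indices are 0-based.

pivot(0,0)=-4: scale R0 → (1, -1, 3/4, 0, 1)
  clear (2,0): R2 −= (-4)R0 → (0, -5, 7, -1, 0)
pivot(1,1)=-4: scale R1 → (0, 1, -1/2, 0, 1)
  clear (0,1): R0 −= (-1)R1 → (1, 0, 1/4, 0, 2)
  clear (2,1): R2 −= (-5)R1 → (0, 0, 9/2, -1, 5)
  clear (3,1): R3 −= (2)R1 → (0, 0, 4, -2, -2)
pivot(2,2)=9/2: scale R2 → (0, 0, 1, -2/9, 10/9)
  clear (0,2): R0 −= (1/4)R2 → (1, 0, 0, 1/18, 31/18)
  clear (1,2): R1 −= (-1/2)R2 → (0, 1, 0, -1/9, 14/9)
  clear (3,2): R3 −= (4)R2 → (0, 0, 0, -10/9, -58/9)
pivot(3,3)=-10/9: scale R3 → (0, 0, 0, 1, 29/5)
  clear (0,3): R0 −= (1/18)R3 → (1, 0, 0, 0, 7/5)
  clear (1,3): R1 −= (-1/9)R3 → (0, 1, 0, 0, 11/5)
  clear (2,3): R2 −= (-2/9)R3 → (0, 0, 1, 0, 12/5)

M[0][4] = 7/5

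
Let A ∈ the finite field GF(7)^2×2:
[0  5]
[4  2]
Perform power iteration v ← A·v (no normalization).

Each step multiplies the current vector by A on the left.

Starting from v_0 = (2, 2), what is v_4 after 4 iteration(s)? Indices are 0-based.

v_4 = (6, 0)

v_0 = (2, 2).
v_1 = A·v_0 = (3, 5).
v_2 = A·v_1 = (4, 1).
v_3 = A·v_2 = (5, 4).
v_4 = A·v_3 = (6, 0).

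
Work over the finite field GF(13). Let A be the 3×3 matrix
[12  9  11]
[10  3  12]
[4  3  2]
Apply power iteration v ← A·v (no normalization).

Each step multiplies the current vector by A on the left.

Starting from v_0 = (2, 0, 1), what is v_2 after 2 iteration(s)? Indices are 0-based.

v_0 = (2, 0, 1).
v_1 = A·v_0 = (9, 6, 10).
v_2 = A·v_1 = (12, 7, 9).

v_2 = (12, 7, 9)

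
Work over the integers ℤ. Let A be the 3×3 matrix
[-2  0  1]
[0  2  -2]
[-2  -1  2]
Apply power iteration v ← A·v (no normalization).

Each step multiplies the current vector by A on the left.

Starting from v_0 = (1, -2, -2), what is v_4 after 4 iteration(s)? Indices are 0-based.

v_0 = (1, -2, -2).
v_1 = A·v_0 = (-4, 0, -4).
v_2 = A·v_1 = (4, 8, 0).
v_3 = A·v_2 = (-8, 16, -16).
v_4 = A·v_3 = (0, 64, -32).

v_4 = (0, 64, -32)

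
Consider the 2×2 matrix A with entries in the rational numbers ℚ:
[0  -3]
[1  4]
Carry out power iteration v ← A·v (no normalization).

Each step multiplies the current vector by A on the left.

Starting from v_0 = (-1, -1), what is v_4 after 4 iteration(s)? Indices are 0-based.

v_4 = (159, -161)

v_0 = (-1, -1).
v_1 = A·v_0 = (3, -5).
v_2 = A·v_1 = (15, -17).
v_3 = A·v_2 = (51, -53).
v_4 = A·v_3 = (159, -161).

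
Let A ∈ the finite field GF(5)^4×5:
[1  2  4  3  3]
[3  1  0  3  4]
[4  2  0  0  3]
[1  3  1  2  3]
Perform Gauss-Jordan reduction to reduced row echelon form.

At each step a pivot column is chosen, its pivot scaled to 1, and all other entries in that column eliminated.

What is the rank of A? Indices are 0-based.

pivot(0,0)=1: scale R0 → (1, 2, 4, 3, 3)
  clear (1,0): R1 −= (3)R0 → (0, 0, 3, 4, 0)
  clear (2,0): R2 −= (4)R0 → (0, 4, 4, 3, 1)
  clear (3,0): R3 −= (1)R0 → (0, 1, 2, 4, 0)
pivot(1,1): swap R1↔R2
pivot(1,1)=4: scale R1 → (0, 1, 1, 2, 4)
  clear (0,1): R0 −= (2)R1 → (1, 0, 2, 4, 0)
  clear (3,1): R3 −= (1)R1 → (0, 0, 1, 2, 1)
pivot(2,2)=3: scale R2 → (0, 0, 1, 3, 0)
  clear (0,2): R0 −= (2)R2 → (1, 0, 0, 3, 0)
  clear (1,2): R1 −= (1)R2 → (0, 1, 0, 4, 4)
  clear (3,2): R3 −= (1)R2 → (0, 0, 0, 4, 1)
pivot(3,3)=4: scale R3 → (0, 0, 0, 1, 4)
  clear (0,3): R0 −= (3)R3 → (1, 0, 0, 0, 3)
  clear (1,3): R1 −= (4)R3 → (0, 1, 0, 0, 3)
  clear (2,3): R2 −= (3)R3 → (0, 0, 1, 0, 3)

rank = 4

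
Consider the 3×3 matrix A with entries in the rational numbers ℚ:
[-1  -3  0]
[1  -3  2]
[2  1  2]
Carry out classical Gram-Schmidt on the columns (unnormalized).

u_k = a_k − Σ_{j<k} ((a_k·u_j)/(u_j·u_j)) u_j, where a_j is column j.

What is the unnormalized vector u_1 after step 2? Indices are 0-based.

Step 1: u_0 = a_0 = (-1, 1, 2).
Step 2: u_1 = a_1 − (1/3)·u_0 = (-8/3, -10/3, 1/3).

u_1 = (-8/3, -10/3, 1/3)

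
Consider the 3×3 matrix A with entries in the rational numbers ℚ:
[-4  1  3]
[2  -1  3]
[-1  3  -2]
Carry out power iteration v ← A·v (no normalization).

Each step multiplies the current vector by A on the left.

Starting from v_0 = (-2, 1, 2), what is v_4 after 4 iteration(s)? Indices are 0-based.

v_4 = (-502, 1154, -1132)

v_0 = (-2, 1, 2).
v_1 = A·v_0 = (15, 1, 1).
v_2 = A·v_1 = (-56, 32, -14).
v_3 = A·v_2 = (214, -186, 180).
v_4 = A·v_3 = (-502, 1154, -1132).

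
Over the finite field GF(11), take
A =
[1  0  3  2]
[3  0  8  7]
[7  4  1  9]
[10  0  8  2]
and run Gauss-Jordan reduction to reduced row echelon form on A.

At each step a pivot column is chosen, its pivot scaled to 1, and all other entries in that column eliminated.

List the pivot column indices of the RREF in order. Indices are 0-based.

pivot(0,0)=1: scale R0 → (1, 0, 3, 2)
  clear (1,0): R1 −= (3)R0 → (0, 0, 10, 1)
  clear (2,0): R2 −= (7)R0 → (0, 4, 2, 6)
  clear (3,0): R3 −= (10)R0 → (0, 0, 0, 4)
pivot(1,1): swap R1↔R2
pivot(1,1)=4: scale R1 → (0, 1, 6, 7)
pivot(2,2)=10: scale R2 → (0, 0, 1, 10)
  clear (0,2): R0 −= (3)R2 → (1, 0, 0, 5)
  clear (1,2): R1 −= (6)R2 → (0, 1, 0, 2)
pivot(3,3)=4: scale R3 → (0, 0, 0, 1)
  clear (0,3): R0 −= (5)R3 → (1, 0, 0, 0)
  clear (1,3): R1 −= (2)R3 → (0, 1, 0, 0)
  clear (2,3): R2 −= (10)R3 → (0, 0, 1, 0)

pivot columns: 0, 1, 2, 3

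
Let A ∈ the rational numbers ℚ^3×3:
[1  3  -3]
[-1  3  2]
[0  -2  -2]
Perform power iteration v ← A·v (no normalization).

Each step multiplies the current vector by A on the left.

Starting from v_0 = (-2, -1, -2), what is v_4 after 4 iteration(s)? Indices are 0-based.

v_0 = (-2, -1, -2).
v_1 = A·v_0 = (1, -5, 6).
v_2 = A·v_1 = (-32, -4, -2).
v_3 = A·v_2 = (-38, 16, 12).
v_4 = A·v_3 = (-26, 110, -56).

v_4 = (-26, 110, -56)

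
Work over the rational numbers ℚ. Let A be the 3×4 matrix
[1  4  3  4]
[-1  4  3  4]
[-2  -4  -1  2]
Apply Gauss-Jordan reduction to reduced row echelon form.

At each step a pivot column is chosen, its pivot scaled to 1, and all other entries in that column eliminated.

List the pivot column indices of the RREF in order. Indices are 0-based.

pivot columns: 0, 1, 2

step 1: normalize row 0 (÷1) = (1, 4, 3, 4)
  row 1: subtract -1×row0 = (0, 8, 6, 8)
  row 2: subtract -2×row0 = (0, 4, 5, 10)
step 2: normalize row 1 (÷8) = (0, 1, 3/4, 1)
  row 0: subtract 4×row1 = (1, 0, 0, 0)
  row 2: subtract 4×row1 = (0, 0, 2, 6)
step 3: normalize row 2 (÷2) = (0, 0, 1, 3)
  row 1: subtract 3/4×row2 = (0, 1, 0, -5/4)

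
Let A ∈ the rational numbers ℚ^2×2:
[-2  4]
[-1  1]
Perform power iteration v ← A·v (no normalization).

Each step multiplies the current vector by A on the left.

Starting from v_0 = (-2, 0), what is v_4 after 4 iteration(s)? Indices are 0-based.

v_0 = (-2, 0).
v_1 = A·v_0 = (4, 2).
v_2 = A·v_1 = (0, -2).
v_3 = A·v_2 = (-8, -2).
v_4 = A·v_3 = (8, 6).

v_4 = (8, 6)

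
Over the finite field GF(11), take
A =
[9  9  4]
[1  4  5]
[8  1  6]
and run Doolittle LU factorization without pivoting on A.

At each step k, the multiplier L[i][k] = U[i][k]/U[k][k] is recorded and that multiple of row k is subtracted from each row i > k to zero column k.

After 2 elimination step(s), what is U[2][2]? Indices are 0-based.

U[2][2] = 9

k=0: U[0][0]=9
  eliminate (1,0): mult=5, new row 1: (0, 3, 7); set L[1][0]=5
  eliminate (2,0): mult=7, new row 2: (0, 4, 0); set L[2][0]=7
k=1: U[1][1]=3
  eliminate (2,1): mult=5, new row 2: (0, 0, 9); set L[2][1]=5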